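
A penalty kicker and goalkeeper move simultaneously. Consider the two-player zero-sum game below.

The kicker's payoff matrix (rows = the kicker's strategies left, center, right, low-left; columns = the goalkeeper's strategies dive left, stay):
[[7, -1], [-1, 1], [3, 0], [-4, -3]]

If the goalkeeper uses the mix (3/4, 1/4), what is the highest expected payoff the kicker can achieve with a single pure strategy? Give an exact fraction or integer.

left: (7)·(3/4) + (-1)·(1/4) = 5.
center: (-1)·(3/4) + (1)·(1/4) = -1/2.
right: (3)·(3/4) + (0)·(1/4) = 9/4.
low-left: (-4)·(3/4) + (-3)·(1/4) = -15/4.
The best pure response is left with expected payoff 5.

5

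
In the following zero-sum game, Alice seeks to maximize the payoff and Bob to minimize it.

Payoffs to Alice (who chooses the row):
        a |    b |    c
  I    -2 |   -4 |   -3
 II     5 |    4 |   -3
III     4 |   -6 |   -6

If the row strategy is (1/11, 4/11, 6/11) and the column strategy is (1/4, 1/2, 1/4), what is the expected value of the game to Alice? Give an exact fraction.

Against (1/4, 1/2, 1/4), each row's expected payoff is I: -13/4; II: 5/2; III: -7/2.
Taking the (1/11, 4/11, 6/11)-weighted average: (1/11)·(-13/4) + (4/11)·(5/2) + (6/11)·(-7/2) = -57/44.

-57/44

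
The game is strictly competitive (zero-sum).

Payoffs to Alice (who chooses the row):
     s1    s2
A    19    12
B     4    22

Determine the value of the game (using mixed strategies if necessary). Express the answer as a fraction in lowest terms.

Row minima are 12 and 4, so Alice's maximin is 12; column maxima are 19 and 22, so Bob's minimax is 19. These differ, so the equilibrium is in mixed strategies.
Let Alice play A with probability p. Bob is indifferent when 19p + 4(1−p) = 12p + 22(1−p), giving p = 18/25.
Let Bob play s1 with probability q. Alice is indifferent when 19q + 12(1−q) = 4q + 22(1−q), giving q = 2/5.
The value is 19·(2/5) + (12)·(3/5) = 74/5.

74/5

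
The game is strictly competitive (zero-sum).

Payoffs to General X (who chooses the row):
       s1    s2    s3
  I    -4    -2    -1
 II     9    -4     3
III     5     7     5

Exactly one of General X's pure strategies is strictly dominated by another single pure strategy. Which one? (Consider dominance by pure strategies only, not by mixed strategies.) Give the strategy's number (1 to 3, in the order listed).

Compare I with III: 5 > -4, 7 > -2, 5 > -1.
So III strictly dominates I for General X; I is strictly dominated.

1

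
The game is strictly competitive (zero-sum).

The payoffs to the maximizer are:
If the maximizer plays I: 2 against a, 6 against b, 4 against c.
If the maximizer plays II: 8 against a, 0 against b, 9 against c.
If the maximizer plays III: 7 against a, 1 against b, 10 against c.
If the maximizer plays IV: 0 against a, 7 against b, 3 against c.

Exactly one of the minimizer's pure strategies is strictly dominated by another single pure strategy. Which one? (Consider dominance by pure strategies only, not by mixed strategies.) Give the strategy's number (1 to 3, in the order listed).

3

The minimizer prefers columns that give the maximizer less. Compare c with a: 2 < 4, 8 < 9, 7 < 10, 0 < 3.
So a strictly dominates c for the minimizer; c is strictly dominated.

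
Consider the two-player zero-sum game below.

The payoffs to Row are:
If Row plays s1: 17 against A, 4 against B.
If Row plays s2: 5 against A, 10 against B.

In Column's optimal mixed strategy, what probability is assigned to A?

1/3

Row minima are 4 and 5, so Row's maximin is 5; column maxima are 17 and 10, so Column's minimax is 10. These differ, so the equilibrium is in mixed strategies.
Let Column play A with probability q. Row is indifferent when 17q + 4(1−q) = 5q + 10(1−q), giving q = 1/3.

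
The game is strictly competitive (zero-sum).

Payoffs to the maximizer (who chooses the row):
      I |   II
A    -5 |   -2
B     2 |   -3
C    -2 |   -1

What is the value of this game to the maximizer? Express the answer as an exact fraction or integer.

Row A is strictly dominated by row C, so the maximizer never plays it.
The remaining 2×2 game on (B, C) × (I, II) has no saddle point. Let the maximizer play B with probability p; indifference gives 2p − 2(1−p) = −3p − (1−p), so p = 1/6.
Similarly the minimizer's optimal q on I is 1/3, and the value is 2·(1/3) + (-3)·(2/3) = -4/3.

-4/3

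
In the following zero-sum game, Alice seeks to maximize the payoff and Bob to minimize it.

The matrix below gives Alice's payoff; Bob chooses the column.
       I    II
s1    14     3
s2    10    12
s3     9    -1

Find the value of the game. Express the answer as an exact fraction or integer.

Row s3 is strictly dominated by row s1, so Alice never plays it.
The remaining 2×2 game on (s1, s2) × (I, II) has no saddle point. Let Alice play s1 with probability p; indifference gives 14p + 10(1−p) = 3p + 12(1−p), so p = 2/13.
Similarly Bob's optimal q on I is 9/13, and the value is 14·(9/13) + (3)·(4/13) = 138/13.

138/13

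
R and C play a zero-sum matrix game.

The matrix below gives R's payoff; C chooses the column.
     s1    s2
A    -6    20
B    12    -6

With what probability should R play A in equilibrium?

Row minima are -6 and -6, so R's maximin is -6; column maxima are 12 and 20, so C's minimax is 12. These differ, so the equilibrium is in mixed strategies.
Let R play A with probability p. C is indifferent when −6p + 12(1−p) = 20p − 6(1−p), giving p = 9/22.

9/22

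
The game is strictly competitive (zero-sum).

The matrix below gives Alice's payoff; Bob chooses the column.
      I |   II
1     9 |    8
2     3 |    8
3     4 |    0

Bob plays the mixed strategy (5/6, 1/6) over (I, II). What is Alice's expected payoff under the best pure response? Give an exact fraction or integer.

1: (9)·(5/6) + (8)·(1/6) = 53/6.
2: (3)·(5/6) + (8)·(1/6) = 23/6.
3: (4)·(5/6) + (0)·(1/6) = 10/3.
The best pure response is 1 with expected payoff 53/6.

53/6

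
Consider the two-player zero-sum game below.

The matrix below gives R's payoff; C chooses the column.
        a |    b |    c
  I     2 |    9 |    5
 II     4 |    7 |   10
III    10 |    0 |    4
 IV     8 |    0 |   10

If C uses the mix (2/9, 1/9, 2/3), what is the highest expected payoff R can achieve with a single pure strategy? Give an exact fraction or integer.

I: (2)·(2/9) + (9)·(1/9) + (5)·(2/3) = 43/9.
II: (4)·(2/9) + (7)·(1/9) + (10)·(2/3) = 25/3.
III: (10)·(2/9) + (0)·(1/9) + (4)·(2/3) = 44/9.
IV: (8)·(2/9) + (0)·(1/9) + (10)·(2/3) = 76/9.
The best pure response is IV with expected payoff 76/9.

76/9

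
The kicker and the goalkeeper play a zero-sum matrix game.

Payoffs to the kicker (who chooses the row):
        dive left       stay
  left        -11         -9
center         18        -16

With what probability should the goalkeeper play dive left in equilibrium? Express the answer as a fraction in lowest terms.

7/36

Row minima are -11 and -16, so the kicker's maximin is -11; column maxima are 18 and -9, so the goalkeeper's minimax is -9. These differ, so the equilibrium is in mixed strategies.
Let the goalkeeper play dive left with probability q. The kicker is indifferent when −11q − 9(1−q) = 18q − 16(1−q), giving q = 7/36.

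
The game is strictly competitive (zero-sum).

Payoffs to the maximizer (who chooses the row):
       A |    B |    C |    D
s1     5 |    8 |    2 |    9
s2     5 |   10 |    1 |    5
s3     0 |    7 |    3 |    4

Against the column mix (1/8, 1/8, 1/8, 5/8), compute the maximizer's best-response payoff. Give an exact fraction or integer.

15/2

s1: (5)·(1/8) + (8)·(1/8) + (2)·(1/8) + (9)·(5/8) = 15/2.
s2: (5)·(1/8) + (10)·(1/8) + (1)·(1/8) + (5)·(5/8) = 41/8.
s3: (0)·(1/8) + (7)·(1/8) + (3)·(1/8) + (4)·(5/8) = 15/4.
The best pure response is s1 with expected payoff 15/2.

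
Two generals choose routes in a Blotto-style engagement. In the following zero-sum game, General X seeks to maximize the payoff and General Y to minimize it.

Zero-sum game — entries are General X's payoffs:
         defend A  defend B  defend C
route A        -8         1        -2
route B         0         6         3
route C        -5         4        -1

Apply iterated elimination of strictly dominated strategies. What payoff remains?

0

Row route A is strictly dominated by row route B (0>-8, 6>1, 3>-2); eliminate route A.
Column defend C is strictly dominated by defend A for General Y (0<3, -5<-1); eliminate defend C.
Row route C is strictly dominated by row route B (0>-5, 6>4); eliminate route C.
Column defend B is strictly dominated by defend A for General Y (0<6); eliminate defend B.
Only (route B, defend A) remains, with payoff 0.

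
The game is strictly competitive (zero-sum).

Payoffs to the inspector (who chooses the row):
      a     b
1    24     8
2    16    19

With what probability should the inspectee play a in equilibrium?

11/19

Row minima are 8 and 16, so the inspector's maximin is 16; column maxima are 24 and 19, so the inspectee's minimax is 19. These differ, so the equilibrium is in mixed strategies.
Let the inspectee play a with probability q. The inspector is indifferent when 24q + 8(1−q) = 16q + 19(1−q), giving q = 11/19.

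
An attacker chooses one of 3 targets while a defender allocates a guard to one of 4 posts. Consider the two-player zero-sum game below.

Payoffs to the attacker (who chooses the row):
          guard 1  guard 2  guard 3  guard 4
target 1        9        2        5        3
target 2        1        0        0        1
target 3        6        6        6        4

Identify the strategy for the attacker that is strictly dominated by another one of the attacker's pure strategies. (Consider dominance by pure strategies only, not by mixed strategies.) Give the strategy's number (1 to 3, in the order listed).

Compare target 2 with target 1: 9 > 1, 2 > 0, 5 > 0, 3 > 1.
So target 1 strictly dominates target 2 for the attacker; target 2 is strictly dominated.

2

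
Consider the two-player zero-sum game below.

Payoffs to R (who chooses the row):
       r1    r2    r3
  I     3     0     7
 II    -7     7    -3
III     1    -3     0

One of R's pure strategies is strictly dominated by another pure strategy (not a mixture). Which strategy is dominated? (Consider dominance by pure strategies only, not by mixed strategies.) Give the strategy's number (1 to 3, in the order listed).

Compare III with I: 3 > 1, 0 > -3, 7 > 0.
So I strictly dominates III for R; III is strictly dominated.

3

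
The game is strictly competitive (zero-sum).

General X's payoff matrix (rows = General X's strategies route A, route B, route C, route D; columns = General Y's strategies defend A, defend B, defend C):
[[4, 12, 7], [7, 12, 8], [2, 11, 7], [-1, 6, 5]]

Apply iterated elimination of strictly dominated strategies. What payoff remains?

7

Row route C is strictly dominated by row route B (7>2, 12>11, 8>7); eliminate route C.
Column defend C is strictly dominated by defend A for General Y (4<7, 7<8, -1<5); eliminate defend C.
Column defend B is strictly dominated by defend A for General Y (4<12, 7<12, -1<6); eliminate defend B.
Row route D is strictly dominated by row route A (4>-1); eliminate route D.
Row route A is strictly dominated by row route B (7>4); eliminate route A.
Only (route B, defend A) remains, with payoff 7.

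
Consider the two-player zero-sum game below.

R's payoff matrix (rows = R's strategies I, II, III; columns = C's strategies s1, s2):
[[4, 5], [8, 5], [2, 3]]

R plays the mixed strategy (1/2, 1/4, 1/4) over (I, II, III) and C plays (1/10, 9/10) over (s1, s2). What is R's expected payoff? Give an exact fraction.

Against (1/10, 9/10), each row's expected payoff is I: 49/10; II: 53/10; III: 29/10.
Taking the (1/2, 1/4, 1/4)-weighted average: (1/2)·(49/10) + (1/4)·(53/10) + (1/4)·(29/10) = 9/2.

9/2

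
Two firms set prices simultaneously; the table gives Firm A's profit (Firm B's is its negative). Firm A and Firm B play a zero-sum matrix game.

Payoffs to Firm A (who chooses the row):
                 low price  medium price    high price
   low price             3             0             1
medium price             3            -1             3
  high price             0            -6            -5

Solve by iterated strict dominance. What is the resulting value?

0

Row high price is strictly dominated by row low price (3>0, 0>-6, 1>-5); eliminate high price.
Column high price is strictly dominated by medium price for Firm B (0<1, -1<3); eliminate high price.
Column low price is strictly dominated by medium price for Firm B (0<3, -1<3); eliminate low price.
Row medium price is strictly dominated by row low price (0>-1); eliminate medium price.
Only (low price, medium price) remains, with payoff 0.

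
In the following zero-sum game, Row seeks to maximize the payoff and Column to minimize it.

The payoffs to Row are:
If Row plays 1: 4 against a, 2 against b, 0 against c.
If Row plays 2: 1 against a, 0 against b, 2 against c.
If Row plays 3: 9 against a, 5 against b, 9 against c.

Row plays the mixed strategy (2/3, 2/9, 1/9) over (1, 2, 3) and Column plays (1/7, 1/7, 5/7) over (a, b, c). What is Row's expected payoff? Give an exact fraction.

Against (1/7, 1/7, 5/7), each row's expected payoff is 1: 6/7; 2: 11/7; 3: 59/7.
Taking the (2/3, 2/9, 1/9)-weighted average: (2/3)·(6/7) + (2/9)·(11/7) + (1/9)·(59/7) = 13/7.

13/7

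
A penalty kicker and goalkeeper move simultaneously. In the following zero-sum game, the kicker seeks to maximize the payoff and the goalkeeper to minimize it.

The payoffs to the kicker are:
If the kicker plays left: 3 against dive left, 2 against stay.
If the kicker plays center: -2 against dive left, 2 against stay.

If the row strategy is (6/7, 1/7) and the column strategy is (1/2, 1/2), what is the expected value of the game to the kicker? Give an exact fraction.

Against (1/2, 1/2), each row's expected payoff is left: 5/2; center: 0.
Taking the (6/7, 1/7)-weighted average: (6/7)·(5/2) + (1/7)·(0) = 15/7.

15/7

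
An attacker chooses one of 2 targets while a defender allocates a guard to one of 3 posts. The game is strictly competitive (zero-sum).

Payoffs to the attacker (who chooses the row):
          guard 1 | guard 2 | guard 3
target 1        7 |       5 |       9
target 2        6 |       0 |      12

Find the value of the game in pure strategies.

5

Row minima: 5, 0 → the attacker's maximin is 5.
Column maxima: 7, 5, 12 → the defender's minimax is 5.
They coincide at (target 1, guard 2), so the value is 5.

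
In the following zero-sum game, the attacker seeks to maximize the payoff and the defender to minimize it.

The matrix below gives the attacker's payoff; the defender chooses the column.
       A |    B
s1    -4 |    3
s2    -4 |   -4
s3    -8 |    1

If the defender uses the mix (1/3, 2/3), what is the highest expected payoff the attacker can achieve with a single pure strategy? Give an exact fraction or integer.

s1: (-4)·(1/3) + (3)·(2/3) = 2/3.
s2: (-4)·(1/3) + (-4)·(2/3) = -4.
s3: (-8)·(1/3) + (1)·(2/3) = -2.
The best pure response is s1 with expected payoff 2/3.

2/3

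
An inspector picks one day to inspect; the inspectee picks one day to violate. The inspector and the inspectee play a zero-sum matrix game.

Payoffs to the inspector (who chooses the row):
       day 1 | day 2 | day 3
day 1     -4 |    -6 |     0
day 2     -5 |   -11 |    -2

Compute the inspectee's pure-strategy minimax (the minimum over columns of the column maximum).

The worst case (largest entry) in each column is day 1: -4, day 2: -6, day 3: 0.
The best (smallest) of these is -6.

-6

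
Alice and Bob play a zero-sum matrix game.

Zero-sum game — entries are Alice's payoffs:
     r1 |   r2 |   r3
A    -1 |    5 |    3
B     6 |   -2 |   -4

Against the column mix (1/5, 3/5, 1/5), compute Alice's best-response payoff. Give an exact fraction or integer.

A: (-1)·(1/5) + (5)·(3/5) + (3)·(1/5) = 17/5.
B: (6)·(1/5) + (-2)·(3/5) + (-4)·(1/5) = -4/5.
The best pure response is A with expected payoff 17/5.

17/5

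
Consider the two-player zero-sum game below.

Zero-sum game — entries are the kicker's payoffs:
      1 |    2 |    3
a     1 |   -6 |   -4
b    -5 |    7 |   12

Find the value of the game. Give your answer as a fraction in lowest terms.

-23/19

Column 3 is strictly dominated by 2 for the goalkeeper (it gives the kicker more in every row).
The remaining 2×2 game on (a, b) × (1, 2) has no saddle point. Let the kicker play a with probability p; indifference gives p − 5(1−p) = −6p + 7(1−p), so p = 12/19.
Similarly the goalkeeper's optimal q on 1 is 13/19, and the value is 1·(13/19) + (-6)·(6/19) = -23/19.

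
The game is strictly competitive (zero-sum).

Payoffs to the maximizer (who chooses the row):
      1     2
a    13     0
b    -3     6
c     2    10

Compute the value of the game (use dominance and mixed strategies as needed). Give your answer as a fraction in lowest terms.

Row b is strictly dominated by row c, so the maximizer never plays it.
The remaining 2×2 game on (a, c) × (1, 2) has no saddle point. Let the maximizer play a with probability p; indifference gives 13p + 2(1−p) = 10(1−p), so p = 8/21.
Similarly the minimizer's optimal q on 1 is 10/21, and the value is 13·(10/21) + (0)·(11/21) = 130/21.

130/21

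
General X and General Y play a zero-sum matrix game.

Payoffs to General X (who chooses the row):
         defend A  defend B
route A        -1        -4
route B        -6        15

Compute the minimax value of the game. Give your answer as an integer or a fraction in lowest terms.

Row minima are -4 and -6, so General X's maximin is -4; column maxima are -1 and 15, so General Y's minimax is -1. These differ, so the equilibrium is in mixed strategies.
Let General X play route A with probability p. General Y is indifferent when −p − 6(1−p) = −4p + 15(1−p), giving p = 7/8.
Let General Y play defend A with probability q. General X is indifferent when −q − 4(1−q) = −6q + 15(1−q), giving q = 19/24.
The value is -1·(19/24) + (-4)·(5/24) = -13/8.

-13/8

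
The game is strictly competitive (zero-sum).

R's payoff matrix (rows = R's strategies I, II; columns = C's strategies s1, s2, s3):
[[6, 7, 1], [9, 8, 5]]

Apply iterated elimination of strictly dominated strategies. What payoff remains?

Column s2 is strictly dominated by s3 for C (1<7, 5<8); eliminate s2.
Row I is strictly dominated by row II (9>6, 5>1); eliminate I.
Column s1 is strictly dominated by s3 for C (5<9); eliminate s1.
Only (II, s3) remains, with payoff 5.

5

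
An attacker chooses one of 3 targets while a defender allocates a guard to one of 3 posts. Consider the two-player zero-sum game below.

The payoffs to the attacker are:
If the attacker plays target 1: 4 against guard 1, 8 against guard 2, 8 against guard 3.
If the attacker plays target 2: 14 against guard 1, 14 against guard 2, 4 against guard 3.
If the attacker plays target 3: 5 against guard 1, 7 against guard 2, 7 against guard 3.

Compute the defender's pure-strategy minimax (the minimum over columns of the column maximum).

8

The worst case (largest entry) in each column is guard 1: 14, guard 2: 14, guard 3: 8.
The best (smallest) of these is 8.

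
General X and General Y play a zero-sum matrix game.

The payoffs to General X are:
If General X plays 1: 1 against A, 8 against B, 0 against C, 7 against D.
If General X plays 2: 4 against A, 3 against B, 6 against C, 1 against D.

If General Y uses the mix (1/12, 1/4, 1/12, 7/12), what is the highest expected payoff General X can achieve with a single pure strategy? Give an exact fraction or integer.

37/6

1: (1)·(1/12) + (8)·(1/4) + (0)·(1/12) + (7)·(7/12) = 37/6.
2: (4)·(1/12) + (3)·(1/4) + (6)·(1/12) + (1)·(7/12) = 13/6.
The best pure response is 1 with expected payoff 37/6.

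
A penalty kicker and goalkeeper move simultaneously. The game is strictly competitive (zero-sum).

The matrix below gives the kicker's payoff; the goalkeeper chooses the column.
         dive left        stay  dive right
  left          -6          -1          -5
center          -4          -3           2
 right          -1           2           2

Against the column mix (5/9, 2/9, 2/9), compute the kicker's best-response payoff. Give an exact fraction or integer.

1/3

left: (-6)·(5/9) + (-1)·(2/9) + (-5)·(2/9) = -14/3.
center: (-4)·(5/9) + (-3)·(2/9) + (2)·(2/9) = -22/9.
right: (-1)·(5/9) + (2)·(2/9) + (2)·(2/9) = 1/3.
The best pure response is right with expected payoff 1/3.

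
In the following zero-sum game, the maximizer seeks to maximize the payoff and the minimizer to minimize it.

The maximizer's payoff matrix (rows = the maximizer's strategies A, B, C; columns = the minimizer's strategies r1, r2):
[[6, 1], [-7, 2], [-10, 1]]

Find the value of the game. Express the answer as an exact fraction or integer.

19/14

Row C is strictly dominated by row B, so the maximizer never plays it.
The remaining 2×2 game on (A, B) × (r1, r2) has no saddle point. Let the maximizer play A with probability p; indifference gives 6p − 7(1−p) = p + 2(1−p), so p = 9/14.
Similarly the minimizer's optimal q on r1 is 1/14, and the value is 6·(1/14) + (1)·(13/14) = 19/14.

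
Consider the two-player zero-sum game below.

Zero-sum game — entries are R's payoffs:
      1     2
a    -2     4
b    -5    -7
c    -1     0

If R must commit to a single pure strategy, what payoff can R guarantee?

The worst-case payoff for each row is a: -2, b: -7, c: -1.
The best of these is -1.

-1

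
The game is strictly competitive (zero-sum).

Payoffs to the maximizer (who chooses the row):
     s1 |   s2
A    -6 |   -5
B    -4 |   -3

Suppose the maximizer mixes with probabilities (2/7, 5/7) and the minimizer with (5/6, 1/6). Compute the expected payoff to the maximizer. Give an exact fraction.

Against (5/6, 1/6), each row's expected payoff is A: -35/6; B: -23/6.
Taking the (2/7, 5/7)-weighted average: (2/7)·(-35/6) + (5/7)·(-23/6) = -185/42.

-185/42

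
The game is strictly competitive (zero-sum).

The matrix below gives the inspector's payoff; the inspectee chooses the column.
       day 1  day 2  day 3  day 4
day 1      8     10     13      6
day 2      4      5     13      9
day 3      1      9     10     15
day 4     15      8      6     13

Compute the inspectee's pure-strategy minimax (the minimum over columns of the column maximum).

The worst case (largest entry) in each column is day 1: 15, day 2: 10, day 3: 13, day 4: 15.
The best (smallest) of these is 10.

10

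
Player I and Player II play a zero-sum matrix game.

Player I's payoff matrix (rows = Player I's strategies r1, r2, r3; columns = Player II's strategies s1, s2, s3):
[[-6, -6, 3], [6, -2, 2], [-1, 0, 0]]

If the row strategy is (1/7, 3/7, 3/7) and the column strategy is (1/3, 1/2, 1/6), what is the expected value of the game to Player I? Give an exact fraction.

-3/14

Against (1/3, 1/2, 1/6), each row's expected payoff is r1: -9/2; r2: 4/3; r3: -1/3.
Taking the (1/7, 3/7, 3/7)-weighted average: (1/7)·(-9/2) + (3/7)·(4/3) + (3/7)·(-1/3) = -3/14.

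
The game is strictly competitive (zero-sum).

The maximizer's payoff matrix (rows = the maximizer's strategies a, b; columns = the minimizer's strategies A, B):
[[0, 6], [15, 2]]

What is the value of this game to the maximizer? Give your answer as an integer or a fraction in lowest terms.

Row minima are 0 and 2, so the maximizer's maximin is 2; column maxima are 15 and 6, so the minimizer's minimax is 6. These differ, so the equilibrium is in mixed strategies.
Let the maximizer play a with probability p. The minimizer is indifferent when 15(1−p) = 6p + 2(1−p), giving p = 13/19.
Let the minimizer play A with probability q. The maximizer is indifferent when 6(1−q) = 15q + 2(1−q), giving q = 4/19.
The value is 0·(4/19) + (6)·(15/19) = 90/19.

90/19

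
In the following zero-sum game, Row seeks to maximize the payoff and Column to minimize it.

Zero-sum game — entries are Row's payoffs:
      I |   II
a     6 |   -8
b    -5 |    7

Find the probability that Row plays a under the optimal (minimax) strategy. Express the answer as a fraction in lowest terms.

6/13

Row minima are -8 and -5, so Row's maximin is -5; column maxima are 6 and 7, so Column's minimax is 6. These differ, so the equilibrium is in mixed strategies.
Let Row play a with probability p. Column is indifferent when 6p − 5(1−p) = −8p + 7(1−p), giving p = 6/13.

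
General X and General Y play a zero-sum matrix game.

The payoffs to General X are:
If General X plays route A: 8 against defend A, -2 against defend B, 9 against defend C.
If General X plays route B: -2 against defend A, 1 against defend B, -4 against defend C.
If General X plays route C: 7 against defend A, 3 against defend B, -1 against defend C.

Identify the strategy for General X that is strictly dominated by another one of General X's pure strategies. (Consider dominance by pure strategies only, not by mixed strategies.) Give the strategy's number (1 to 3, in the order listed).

2

Compare route B with route C: 7 > -2, 3 > 1, -1 > -4.
So route C strictly dominates route B for General X; route B is strictly dominated.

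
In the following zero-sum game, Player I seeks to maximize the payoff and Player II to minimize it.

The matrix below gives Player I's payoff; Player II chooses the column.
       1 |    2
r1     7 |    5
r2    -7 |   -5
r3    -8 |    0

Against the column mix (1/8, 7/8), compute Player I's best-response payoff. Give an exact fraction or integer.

r1: (7)·(1/8) + (5)·(7/8) = 21/4.
r2: (-7)·(1/8) + (-5)·(7/8) = -21/4.
r3: (-8)·(1/8) + (0)·(7/8) = -1.
The best pure response is r1 with expected payoff 21/4.

21/4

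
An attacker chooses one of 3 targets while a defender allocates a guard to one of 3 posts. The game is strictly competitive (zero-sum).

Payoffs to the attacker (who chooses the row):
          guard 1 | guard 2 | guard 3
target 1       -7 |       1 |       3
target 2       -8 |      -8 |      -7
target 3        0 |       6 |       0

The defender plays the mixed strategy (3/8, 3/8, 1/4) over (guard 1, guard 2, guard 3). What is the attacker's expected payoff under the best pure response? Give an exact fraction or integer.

9/4

target 1: (-7)·(3/8) + (1)·(3/8) + (3)·(1/4) = -3/2.
target 2: (-8)·(3/8) + (-8)·(3/8) + (-7)·(1/4) = -31/4.
target 3: (0)·(3/8) + (6)·(3/8) + (0)·(1/4) = 9/4.
The best pure response is target 3 with expected payoff 9/4.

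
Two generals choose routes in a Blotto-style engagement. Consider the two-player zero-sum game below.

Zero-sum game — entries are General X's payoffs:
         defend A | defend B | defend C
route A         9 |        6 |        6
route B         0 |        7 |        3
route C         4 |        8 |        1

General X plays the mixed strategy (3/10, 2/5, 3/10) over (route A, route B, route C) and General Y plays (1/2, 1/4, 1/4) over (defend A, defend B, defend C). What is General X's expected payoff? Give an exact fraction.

Against (1/2, 1/4, 1/4), each row's expected payoff is route A: 15/2; route B: 5/2; route C: 17/4.
Taking the (3/10, 2/5, 3/10)-weighted average: (3/10)·(15/2) + (2/5)·(5/2) + (3/10)·(17/4) = 181/40.

181/40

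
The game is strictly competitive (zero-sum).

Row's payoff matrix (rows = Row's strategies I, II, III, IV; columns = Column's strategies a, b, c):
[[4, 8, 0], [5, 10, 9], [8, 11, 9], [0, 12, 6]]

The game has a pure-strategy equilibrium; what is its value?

Row minima: 0, 5, 8, 0 → Row's maximin is 8.
Column maxima: 8, 12, 9 → Column's minimax is 8.
They coincide at (III, a), so the value is 8.

8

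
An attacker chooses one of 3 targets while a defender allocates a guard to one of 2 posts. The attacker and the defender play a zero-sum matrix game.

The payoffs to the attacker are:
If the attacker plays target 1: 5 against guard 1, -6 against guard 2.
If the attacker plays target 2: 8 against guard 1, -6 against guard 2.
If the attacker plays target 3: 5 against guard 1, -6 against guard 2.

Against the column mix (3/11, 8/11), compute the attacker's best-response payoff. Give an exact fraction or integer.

-24/11

target 1: (5)·(3/11) + (-6)·(8/11) = -3.
target 2: (8)·(3/11) + (-6)·(8/11) = -24/11.
target 3: (5)·(3/11) + (-6)·(8/11) = -3.
The best pure response is target 2 with expected payoff -24/11.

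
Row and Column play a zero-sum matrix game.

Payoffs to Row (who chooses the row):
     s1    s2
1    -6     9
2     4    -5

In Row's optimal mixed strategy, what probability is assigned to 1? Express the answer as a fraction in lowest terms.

Row minima are -6 and -5, so Row's maximin is -5; column maxima are 4 and 9, so Column's minimax is 4. These differ, so the equilibrium is in mixed strategies.
Let Row play 1 with probability p. Column is indifferent when −6p + 4(1−p) = 9p − 5(1−p), giving p = 3/8.

3/8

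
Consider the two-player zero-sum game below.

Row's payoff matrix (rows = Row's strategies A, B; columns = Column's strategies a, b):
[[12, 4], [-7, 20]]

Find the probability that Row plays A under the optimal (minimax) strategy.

Row minima are 4 and -7, so Row's maximin is 4; column maxima are 12 and 20, so Column's minimax is 12. These differ, so the equilibrium is in mixed strategies.
Let Row play A with probability p. Column is indifferent when 12p − 7(1−p) = 4p + 20(1−p), giving p = 27/35.

27/35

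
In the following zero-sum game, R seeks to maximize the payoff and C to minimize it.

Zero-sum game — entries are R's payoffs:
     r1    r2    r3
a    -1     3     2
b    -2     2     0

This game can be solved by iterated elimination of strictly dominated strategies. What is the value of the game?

Column r3 is strictly dominated by r1 for C (-1<2, -2<0); eliminate r3.
Column r2 is strictly dominated by r1 for C (-1<3, -2<2); eliminate r2.
Row b is strictly dominated by row a (-1>-2); eliminate b.
Only (a, r1) remains, with payoff -1.

-1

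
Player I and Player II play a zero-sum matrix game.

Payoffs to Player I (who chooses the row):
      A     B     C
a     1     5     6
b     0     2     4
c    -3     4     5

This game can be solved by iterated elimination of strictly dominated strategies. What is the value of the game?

Column B is strictly dominated by A for Player II (1<5, 0<2, -3<4); eliminate B.
Row c is strictly dominated by row a (1>-3, 6>5); eliminate c.
Row b is strictly dominated by row a (1>0, 6>4); eliminate b.
Column C is strictly dominated by A for Player II (1<6); eliminate C.
Only (a, A) remains, with payoff 1.

1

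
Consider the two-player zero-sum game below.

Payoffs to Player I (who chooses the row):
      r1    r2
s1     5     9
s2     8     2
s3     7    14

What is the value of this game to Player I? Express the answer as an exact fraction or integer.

Row s1 is strictly dominated by row s3, so Player I never plays it.
The remaining 2×2 game on (s2, s3) × (r1, r2) has no saddle point. Let Player I play s2 with probability p; indifference gives 8p + 7(1−p) = 2p + 14(1−p), so p = 7/13.
Similarly Player II's optimal q on r1 is 12/13, and the value is 8·(12/13) + (2)·(1/13) = 98/13.

98/13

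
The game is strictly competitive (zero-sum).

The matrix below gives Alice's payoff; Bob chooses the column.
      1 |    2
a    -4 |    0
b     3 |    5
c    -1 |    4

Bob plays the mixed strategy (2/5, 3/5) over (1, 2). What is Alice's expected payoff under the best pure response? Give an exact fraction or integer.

a: (-4)·(2/5) + (0)·(3/5) = -8/5.
b: (3)·(2/5) + (5)·(3/5) = 21/5.
c: (-1)·(2/5) + (4)·(3/5) = 2.
The best pure response is b with expected payoff 21/5.

21/5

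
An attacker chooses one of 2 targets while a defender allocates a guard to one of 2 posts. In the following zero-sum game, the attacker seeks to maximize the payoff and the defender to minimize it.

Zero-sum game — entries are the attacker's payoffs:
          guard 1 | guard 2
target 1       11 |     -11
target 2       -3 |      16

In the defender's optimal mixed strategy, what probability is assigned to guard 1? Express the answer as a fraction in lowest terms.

27/41

Row minima are -11 and -3, so the attacker's maximin is -3; column maxima are 11 and 16, so the defender's minimax is 11. These differ, so the equilibrium is in mixed strategies.
Let the defender play guard 1 with probability q. The attacker is indifferent when 11q − 11(1−q) = −3q + 16(1−q), giving q = 27/41.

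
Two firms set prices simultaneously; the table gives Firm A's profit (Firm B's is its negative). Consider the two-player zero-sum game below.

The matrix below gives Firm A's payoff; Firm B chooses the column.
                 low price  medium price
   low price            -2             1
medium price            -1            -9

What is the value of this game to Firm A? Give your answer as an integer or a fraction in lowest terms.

Row minima are -2 and -9, so Firm A's maximin is -2; column maxima are -1 and 1, so Firm B's minimax is -1. These differ, so the equilibrium is in mixed strategies.
Let Firm A play low price with probability p. Firm B is indifferent when −2p − (1−p) = p − 9(1−p), giving p = 8/11.
Let Firm B play low price with probability q. Firm A is indifferent when −2q + (1−q) = −q − 9(1−q), giving q = 10/11.
The value is -2·(10/11) + (1)·(1/11) = -19/11.

-19/11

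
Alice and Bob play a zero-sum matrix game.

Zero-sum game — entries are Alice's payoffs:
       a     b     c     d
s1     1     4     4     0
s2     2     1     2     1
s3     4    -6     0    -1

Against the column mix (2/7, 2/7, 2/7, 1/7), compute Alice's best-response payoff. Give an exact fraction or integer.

s1: (1)·(2/7) + (4)·(2/7) + (4)·(2/7) + (0)·(1/7) = 18/7.
s2: (2)·(2/7) + (1)·(2/7) + (2)·(2/7) + (1)·(1/7) = 11/7.
s3: (4)·(2/7) + (-6)·(2/7) + (0)·(2/7) + (-1)·(1/7) = -5/7.
The best pure response is s1 with expected payoff 18/7.

18/7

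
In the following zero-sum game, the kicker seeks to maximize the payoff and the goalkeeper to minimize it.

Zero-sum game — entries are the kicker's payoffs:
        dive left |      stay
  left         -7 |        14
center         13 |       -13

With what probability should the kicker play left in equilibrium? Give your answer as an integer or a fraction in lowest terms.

26/47

Row minima are -7 and -13, so the kicker's maximin is -7; column maxima are 13 and 14, so the goalkeeper's minimax is 13. These differ, so the equilibrium is in mixed strategies.
Let the kicker play left with probability p. The goalkeeper is indifferent when −7p + 13(1−p) = 14p − 13(1−p), giving p = 26/47.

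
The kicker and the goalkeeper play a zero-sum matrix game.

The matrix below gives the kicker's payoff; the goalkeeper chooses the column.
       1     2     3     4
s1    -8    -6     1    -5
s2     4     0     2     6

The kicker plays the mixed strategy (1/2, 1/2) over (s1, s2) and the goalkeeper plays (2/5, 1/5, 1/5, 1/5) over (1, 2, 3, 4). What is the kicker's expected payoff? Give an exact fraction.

-1

Against (2/5, 1/5, 1/5, 1/5), each row's expected payoff is s1: -26/5; s2: 16/5.
Taking the (1/2, 1/2)-weighted average: (1/2)·(-26/5) + (1/2)·(16/5) = -1.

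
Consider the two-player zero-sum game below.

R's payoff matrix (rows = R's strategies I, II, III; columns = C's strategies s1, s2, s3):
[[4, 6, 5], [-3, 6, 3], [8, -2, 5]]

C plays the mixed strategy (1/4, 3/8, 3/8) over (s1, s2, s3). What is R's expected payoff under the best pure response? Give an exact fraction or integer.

41/8

I: (4)·(1/4) + (6)·(3/8) + (5)·(3/8) = 41/8.
II: (-3)·(1/4) + (6)·(3/8) + (3)·(3/8) = 21/8.
III: (8)·(1/4) + (-2)·(3/8) + (5)·(3/8) = 25/8.
The best pure response is I with expected payoff 41/8.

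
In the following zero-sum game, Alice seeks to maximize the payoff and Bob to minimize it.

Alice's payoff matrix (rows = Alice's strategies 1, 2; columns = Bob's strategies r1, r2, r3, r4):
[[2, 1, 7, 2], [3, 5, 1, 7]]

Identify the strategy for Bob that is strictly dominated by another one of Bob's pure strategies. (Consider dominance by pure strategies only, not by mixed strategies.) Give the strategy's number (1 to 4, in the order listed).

4

Bob prefers columns that give Alice less. Compare r4 with r2: 1 < 2, 5 < 7.
So r2 strictly dominates r4 for Bob; r4 is strictly dominated.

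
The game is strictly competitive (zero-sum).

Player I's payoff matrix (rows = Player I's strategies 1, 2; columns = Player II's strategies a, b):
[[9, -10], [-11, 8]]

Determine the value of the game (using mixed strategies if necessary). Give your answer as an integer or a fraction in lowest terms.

Row minima are -10 and -11, so Player I's maximin is -10; column maxima are 9 and 8, so Player II's minimax is 8. These differ, so the equilibrium is in mixed strategies.
Let Player I play 1 with probability p. Player II is indifferent when 9p − 11(1−p) = −10p + 8(1−p), giving p = 1/2.
Let Player II play a with probability q. Player I is indifferent when 9q − 10(1−q) = −11q + 8(1−q), giving q = 9/19.
The value is 9·(9/19) + (-10)·(10/19) = -1.

-1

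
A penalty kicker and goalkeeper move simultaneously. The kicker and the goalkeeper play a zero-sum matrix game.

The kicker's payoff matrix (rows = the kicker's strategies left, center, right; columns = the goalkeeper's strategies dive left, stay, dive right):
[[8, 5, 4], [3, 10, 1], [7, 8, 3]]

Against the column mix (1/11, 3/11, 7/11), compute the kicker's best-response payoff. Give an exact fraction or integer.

52/11

left: (8)·(1/11) + (5)·(3/11) + (4)·(7/11) = 51/11.
center: (3)·(1/11) + (10)·(3/11) + (1)·(7/11) = 40/11.
right: (7)·(1/11) + (8)·(3/11) + (3)·(7/11) = 52/11.
The best pure response is right with expected payoff 52/11.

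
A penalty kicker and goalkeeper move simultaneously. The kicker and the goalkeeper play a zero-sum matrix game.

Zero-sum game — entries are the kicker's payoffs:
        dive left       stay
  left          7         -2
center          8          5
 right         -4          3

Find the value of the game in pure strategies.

5

Row minima: -2, 5, -4 → the kicker's maximin is 5.
Column maxima: 8, 5 → the goalkeeper's minimax is 5.
They coincide at (center, stay), so the value is 5.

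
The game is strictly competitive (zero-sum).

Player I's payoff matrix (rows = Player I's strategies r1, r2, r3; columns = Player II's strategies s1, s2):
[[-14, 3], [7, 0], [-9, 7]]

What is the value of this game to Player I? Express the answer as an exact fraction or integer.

Row r1 is strictly dominated by row r3, so Player I never plays it.
The remaining 2×2 game on (r2, r3) × (s1, s2) has no saddle point. Let Player I play r2 with probability p; indifference gives 7p − 9(1−p) = 7(1−p), so p = 16/23.
Similarly Player II's optimal q on s1 is 7/23, and the value is 7·(7/23) + (0)·(16/23) = 49/23.

49/23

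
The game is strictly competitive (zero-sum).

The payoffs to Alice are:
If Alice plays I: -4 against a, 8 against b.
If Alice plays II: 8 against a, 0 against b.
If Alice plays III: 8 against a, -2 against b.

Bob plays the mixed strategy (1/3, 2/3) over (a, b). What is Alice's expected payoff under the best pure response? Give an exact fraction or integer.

4

I: (-4)·(1/3) + (8)·(2/3) = 4.
II: (8)·(1/3) + (0)·(2/3) = 8/3.
III: (8)·(1/3) + (-2)·(2/3) = 4/3.
The best pure response is I with expected payoff 4.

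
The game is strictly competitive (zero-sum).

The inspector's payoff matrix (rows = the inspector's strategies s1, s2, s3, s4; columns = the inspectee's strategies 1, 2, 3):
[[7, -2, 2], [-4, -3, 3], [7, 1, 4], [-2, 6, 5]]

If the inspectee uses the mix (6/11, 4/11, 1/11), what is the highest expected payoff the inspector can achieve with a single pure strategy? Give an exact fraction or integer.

50/11

s1: (7)·(6/11) + (-2)·(4/11) + (2)·(1/11) = 36/11.
s2: (-4)·(6/11) + (-3)·(4/11) + (3)·(1/11) = -3.
s3: (7)·(6/11) + (1)·(4/11) + (4)·(1/11) = 50/11.
s4: (-2)·(6/11) + (6)·(4/11) + (5)·(1/11) = 17/11.
The best pure response is s3 with expected payoff 50/11.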